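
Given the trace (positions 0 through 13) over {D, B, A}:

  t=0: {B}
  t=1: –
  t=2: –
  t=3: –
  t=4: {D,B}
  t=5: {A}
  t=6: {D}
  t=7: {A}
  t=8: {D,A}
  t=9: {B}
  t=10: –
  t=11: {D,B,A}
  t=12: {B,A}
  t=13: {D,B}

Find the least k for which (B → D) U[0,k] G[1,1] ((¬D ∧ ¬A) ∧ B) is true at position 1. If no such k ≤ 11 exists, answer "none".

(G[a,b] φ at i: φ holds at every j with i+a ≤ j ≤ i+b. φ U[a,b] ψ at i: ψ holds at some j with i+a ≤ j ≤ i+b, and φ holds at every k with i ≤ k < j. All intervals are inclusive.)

7

Need earliest j ≥ 1 with G[1,1] ((¬D ∧ ¬A) ∧ B), and (B → D) at every k in [1,j-1].
  j=1: rhs fails.
  j=2: rhs fails.
  j=3: rhs fails.
  j=4: rhs fails.
  j=5: rhs fails.
  j=6: rhs fails.
  j=7: rhs fails.
  j=8: rhs holds; lhs holds on [1,7]. k = 7.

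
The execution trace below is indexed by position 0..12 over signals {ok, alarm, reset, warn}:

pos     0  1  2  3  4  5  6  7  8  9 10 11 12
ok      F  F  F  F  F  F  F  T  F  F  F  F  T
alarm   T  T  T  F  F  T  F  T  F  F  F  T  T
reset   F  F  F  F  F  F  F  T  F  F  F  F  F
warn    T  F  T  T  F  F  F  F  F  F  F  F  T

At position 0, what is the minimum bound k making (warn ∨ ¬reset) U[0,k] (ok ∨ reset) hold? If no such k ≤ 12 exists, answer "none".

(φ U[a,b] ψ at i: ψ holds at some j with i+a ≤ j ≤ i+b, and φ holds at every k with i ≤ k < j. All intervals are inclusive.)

Need earliest j ≥ 0 with (ok ∨ reset), and (warn ∨ ¬reset) at every k in [0,j-1].
  j=0: rhs fails.
  j=1: rhs fails.
  j=2: rhs fails.
  j=3: rhs fails.
  j=4: rhs fails.
  j=5: rhs fails.
  j=6: rhs fails.
  j=7: rhs holds; lhs holds on [0,6]. k = 7.

7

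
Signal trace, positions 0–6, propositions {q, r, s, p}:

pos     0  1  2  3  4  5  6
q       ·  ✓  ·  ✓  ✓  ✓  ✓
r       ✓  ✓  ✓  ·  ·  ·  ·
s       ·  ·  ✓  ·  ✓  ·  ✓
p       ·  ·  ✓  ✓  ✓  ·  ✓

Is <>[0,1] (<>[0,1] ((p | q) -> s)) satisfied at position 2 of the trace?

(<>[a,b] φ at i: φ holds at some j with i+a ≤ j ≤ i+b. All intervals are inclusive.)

Holds

Check <>[0,1] ((p | q) -> s) at each j in [2,3]:
  j=2: holds (witness at 2)
  j=3: holds (witness at 4)
Found at j=2 → formula holds.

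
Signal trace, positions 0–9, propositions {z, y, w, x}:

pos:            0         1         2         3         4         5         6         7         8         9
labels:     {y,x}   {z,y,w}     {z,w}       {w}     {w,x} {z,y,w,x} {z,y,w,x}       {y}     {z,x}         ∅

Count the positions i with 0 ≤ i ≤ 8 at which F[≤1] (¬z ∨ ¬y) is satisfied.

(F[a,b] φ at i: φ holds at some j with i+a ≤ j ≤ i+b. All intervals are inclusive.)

8

Evaluate at each i in [0,8]:
  i=0: ✓ (witness j=0)
  i=1: ✓ (witness j=2)
  i=2: ✓ (witness j=2)
  i=3: ✓ (witness j=3)
  i=4: ✓ (witness j=4)
  i=5: ✗ (none in [5,6])
  i=6: ✓ (witness j=7)
  i=7: ✓ (witness j=7)
  i=8: ✓ (witness j=8)
Positions where it holds: {0, 1, 2, 3, 4, 6, 7, 8} → 8.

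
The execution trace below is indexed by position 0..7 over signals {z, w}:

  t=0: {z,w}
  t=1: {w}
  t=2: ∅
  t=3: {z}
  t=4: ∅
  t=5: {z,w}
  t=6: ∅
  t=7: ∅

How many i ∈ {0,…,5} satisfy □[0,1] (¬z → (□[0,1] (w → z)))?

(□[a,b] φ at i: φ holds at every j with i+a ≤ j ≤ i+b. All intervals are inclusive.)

Evaluate at each i in [0,5]:
  i=0: ✗ (fails at j=1)
  i=1: ✗ (fails at j=1)
  i=2: ✓ (all of [2,3])
  i=3: ✓ (all of [3,4])
  i=4: ✓ (all of [4,5])
  i=5: ✓ (all of [5,6])
Positions where it holds: {2, 3, 4, 5} → 4.

4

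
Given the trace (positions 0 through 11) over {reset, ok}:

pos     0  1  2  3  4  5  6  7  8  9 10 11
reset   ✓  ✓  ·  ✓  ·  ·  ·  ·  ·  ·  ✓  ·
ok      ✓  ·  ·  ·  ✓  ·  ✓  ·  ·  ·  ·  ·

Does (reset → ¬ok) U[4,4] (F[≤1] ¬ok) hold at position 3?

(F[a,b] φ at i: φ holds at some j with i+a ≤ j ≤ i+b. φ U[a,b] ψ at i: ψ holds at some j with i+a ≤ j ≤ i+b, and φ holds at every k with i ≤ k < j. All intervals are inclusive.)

Need some j in [7,7] with F[≤1] ¬ok, and (reset → ¬ok) at every k in [3,j-1].
  j=7: F[≤1] ¬ok holds; (reset → ¬ok) holds at every k in [3,6] → satisfied.

True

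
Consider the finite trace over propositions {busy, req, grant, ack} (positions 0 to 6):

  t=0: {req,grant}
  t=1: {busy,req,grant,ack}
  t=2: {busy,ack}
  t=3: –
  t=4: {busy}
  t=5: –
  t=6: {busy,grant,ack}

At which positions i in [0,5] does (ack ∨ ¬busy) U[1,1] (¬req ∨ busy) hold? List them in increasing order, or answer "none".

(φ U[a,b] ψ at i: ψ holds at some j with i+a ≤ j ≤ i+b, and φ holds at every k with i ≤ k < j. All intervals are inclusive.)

Evaluate at each i in [0,5]:
  i=0: ✓ (rhs at j=1; lhs holds on [0,0])
  i=1: ✓ (rhs at j=2; lhs holds on [1,1])
  i=2: ✓ (rhs at j=3; lhs holds on [2,2])
  i=3: ✓ (rhs at j=4; lhs holds on [3,3])
  i=4: ✗ (lhs fails at k=4 before rhs at j=5)
  i=5: ✓ (rhs at j=6; lhs holds on [5,5])

0, 1, 2, 3, 5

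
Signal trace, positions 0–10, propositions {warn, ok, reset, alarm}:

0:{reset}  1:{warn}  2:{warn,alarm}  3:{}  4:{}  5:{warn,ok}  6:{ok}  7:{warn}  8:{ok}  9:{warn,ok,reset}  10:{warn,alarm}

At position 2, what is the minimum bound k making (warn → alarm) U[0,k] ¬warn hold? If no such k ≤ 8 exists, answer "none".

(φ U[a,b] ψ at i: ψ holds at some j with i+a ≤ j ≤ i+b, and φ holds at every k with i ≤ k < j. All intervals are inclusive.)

1

Need earliest j ≥ 2 with ¬warn, and (warn → alarm) at every k in [2,j-1].
  j=2: rhs fails.
  j=3: rhs holds; lhs holds on [2,2]. k = 1.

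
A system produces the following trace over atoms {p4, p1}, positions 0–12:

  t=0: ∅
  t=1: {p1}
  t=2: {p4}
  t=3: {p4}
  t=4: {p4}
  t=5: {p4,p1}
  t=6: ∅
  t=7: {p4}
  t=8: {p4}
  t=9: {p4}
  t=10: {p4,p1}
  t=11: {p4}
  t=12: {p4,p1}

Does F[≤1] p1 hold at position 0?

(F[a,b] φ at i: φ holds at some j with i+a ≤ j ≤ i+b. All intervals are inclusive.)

Yes

Check p1 at each j in [0,1]:
  j=0: false
  j=1: true
Found at j=1 → formula holds.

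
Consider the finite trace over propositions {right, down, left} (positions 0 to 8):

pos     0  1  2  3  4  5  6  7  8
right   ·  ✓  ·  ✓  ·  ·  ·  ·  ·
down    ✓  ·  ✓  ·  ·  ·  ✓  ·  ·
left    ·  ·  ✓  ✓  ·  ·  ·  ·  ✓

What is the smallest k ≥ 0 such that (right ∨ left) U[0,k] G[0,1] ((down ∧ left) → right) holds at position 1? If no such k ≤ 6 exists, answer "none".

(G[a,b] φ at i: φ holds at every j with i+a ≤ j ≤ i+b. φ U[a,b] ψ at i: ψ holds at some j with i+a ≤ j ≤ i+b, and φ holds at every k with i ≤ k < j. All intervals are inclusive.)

2

Need earliest j ≥ 1 with G[0,1] ((down ∧ left) → right), and (right ∨ left) at every k in [1,j-1].
  j=1: rhs fails.
  j=2: rhs fails.
  j=3: rhs holds; lhs holds on [1,2]. k = 2.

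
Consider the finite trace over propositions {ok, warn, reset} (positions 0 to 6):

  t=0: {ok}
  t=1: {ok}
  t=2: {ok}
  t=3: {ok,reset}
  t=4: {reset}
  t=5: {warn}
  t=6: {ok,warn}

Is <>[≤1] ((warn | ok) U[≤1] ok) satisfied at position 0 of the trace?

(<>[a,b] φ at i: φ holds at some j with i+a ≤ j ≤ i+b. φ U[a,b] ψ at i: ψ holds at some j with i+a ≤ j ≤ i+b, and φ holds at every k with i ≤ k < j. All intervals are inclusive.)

Check ((warn | ok) U[≤1] ok) at each j in [0,1]:
  j=0: holds
  j=1: holds
Found at j=0 → formula holds.

Holds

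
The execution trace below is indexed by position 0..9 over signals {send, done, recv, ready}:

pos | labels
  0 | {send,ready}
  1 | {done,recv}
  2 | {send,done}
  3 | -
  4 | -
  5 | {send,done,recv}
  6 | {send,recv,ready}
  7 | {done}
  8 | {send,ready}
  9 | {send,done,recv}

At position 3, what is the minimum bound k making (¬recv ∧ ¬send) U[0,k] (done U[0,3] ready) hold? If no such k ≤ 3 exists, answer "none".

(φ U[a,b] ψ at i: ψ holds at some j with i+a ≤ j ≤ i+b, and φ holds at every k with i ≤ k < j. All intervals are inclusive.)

Need earliest j ≥ 3 with (done U[0,3] ready), and (¬recv ∧ ¬send) at every k in [3,j-1].
  j=3: rhs fails.
  j=4: rhs fails.
  j=5: rhs holds; lhs holds on [3,4]. k = 2.

2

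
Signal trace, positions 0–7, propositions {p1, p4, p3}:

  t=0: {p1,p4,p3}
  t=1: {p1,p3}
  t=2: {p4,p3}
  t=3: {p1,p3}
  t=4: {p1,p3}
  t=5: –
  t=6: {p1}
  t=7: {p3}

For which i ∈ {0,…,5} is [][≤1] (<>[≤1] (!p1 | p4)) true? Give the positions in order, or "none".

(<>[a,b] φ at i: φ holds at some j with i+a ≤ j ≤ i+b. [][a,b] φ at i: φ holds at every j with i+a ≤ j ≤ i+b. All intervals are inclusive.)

Evaluate at each i in [0,5]:
  i=0: ✓ (all of [0,1])
  i=1: ✓ (all of [1,2])
  i=2: ✗ (fails at j=3)
  i=3: ✗ (fails at j=3)
  i=4: ✓ (all of [4,5])
  i=5: ✓ (all of [5,6])

0, 1, 4, 5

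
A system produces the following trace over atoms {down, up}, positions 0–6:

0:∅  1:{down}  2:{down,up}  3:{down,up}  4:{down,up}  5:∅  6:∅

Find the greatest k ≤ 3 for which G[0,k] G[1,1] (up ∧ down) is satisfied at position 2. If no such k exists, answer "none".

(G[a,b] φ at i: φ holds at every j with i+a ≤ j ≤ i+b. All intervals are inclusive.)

G[1,1] (up ∧ down) must hold from j=2 onward; find where it first fails.
  j=2: holds
  j=3: holds
  j=4: fails
Holds on [2,3], so largest k = 1.

1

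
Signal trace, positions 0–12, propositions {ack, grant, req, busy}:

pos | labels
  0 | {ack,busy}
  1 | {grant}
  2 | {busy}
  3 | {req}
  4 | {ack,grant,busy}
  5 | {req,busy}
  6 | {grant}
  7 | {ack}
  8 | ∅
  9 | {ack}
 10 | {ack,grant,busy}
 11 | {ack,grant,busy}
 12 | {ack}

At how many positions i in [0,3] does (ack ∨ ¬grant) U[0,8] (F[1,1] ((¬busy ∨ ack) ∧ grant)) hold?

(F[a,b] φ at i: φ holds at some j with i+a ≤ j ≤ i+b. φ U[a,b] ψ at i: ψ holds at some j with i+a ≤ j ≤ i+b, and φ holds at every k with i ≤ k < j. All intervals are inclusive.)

3

Evaluate at each i in [0,3]:
  i=0: ✓ (rhs at j=0)
  i=1: ✗ (lhs fails at k=1 before rhs at j=3)
  i=2: ✓ (rhs at j=3; lhs holds on [2,2])
  i=3: ✓ (rhs at j=3)
Positions where it holds: {0, 2, 3} → 3.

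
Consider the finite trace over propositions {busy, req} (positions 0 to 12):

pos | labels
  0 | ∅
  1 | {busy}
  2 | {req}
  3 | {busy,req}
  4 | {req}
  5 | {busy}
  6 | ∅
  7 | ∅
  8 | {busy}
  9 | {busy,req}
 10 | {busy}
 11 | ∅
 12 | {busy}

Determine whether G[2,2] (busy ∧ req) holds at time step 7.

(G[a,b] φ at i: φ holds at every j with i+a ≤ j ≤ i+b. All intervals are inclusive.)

Yes

Check (busy ∧ req) at every j in [9,9]:
  j=9: true
All positions satisfy it → formula holds.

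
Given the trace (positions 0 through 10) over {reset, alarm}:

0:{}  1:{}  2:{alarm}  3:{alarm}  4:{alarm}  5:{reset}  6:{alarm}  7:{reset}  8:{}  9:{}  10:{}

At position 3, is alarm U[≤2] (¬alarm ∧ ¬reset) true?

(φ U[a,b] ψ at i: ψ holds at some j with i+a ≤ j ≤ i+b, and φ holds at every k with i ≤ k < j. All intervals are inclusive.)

Need some j in [3,5] with (¬alarm ∧ ¬reset), and alarm at every k in [3,j-1].
  j=3: (¬alarm ∧ ¬reset) false.
  j=4: (¬alarm ∧ ¬reset) false.
  j=5: (¬alarm ∧ ¬reset) false.
No j in the window works → until fails.

No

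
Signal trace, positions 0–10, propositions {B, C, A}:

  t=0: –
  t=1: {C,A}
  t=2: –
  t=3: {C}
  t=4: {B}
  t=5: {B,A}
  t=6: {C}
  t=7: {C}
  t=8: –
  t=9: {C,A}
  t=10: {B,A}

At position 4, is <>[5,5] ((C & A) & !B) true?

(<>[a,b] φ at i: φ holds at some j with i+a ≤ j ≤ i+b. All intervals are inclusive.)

Check ((C & A) & !B) at each j in [9,9]:
  j=9: true
Found at j=9 → formula holds.

Yes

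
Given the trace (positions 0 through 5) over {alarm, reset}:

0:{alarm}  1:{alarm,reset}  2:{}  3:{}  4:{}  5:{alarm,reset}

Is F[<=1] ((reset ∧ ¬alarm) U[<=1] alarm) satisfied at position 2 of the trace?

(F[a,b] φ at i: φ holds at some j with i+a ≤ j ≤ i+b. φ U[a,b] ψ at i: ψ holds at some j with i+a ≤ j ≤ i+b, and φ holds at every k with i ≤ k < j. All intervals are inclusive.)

Check ((reset ∧ ¬alarm) U[<=1] alarm) at each j in [2,3]:
  j=2: fails
  j=3: fails
No position in the window satisfies it → formula fails.

False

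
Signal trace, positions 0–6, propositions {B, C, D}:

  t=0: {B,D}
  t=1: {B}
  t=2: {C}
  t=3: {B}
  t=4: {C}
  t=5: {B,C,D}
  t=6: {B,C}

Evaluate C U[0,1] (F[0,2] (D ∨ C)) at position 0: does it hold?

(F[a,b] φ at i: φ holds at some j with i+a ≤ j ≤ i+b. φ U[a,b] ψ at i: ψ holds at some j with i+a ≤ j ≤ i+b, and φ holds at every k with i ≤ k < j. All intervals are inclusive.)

True

Need some j in [0,1] with F[0,2] (D ∨ C), and C at every k in [0,j-1].
  j=0: F[0,2] (D ∨ C) holds; no prefix to check → satisfied.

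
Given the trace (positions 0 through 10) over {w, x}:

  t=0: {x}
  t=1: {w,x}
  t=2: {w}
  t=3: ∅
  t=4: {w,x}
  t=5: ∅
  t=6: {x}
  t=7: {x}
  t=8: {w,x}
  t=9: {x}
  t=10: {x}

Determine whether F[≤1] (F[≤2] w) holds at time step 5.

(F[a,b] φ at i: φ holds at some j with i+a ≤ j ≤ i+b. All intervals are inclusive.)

Check F[≤2] w at each j in [5,6]:
  j=5: fails (none in [5,7])
  j=6: holds (witness at 8)
Found at j=6 → formula holds.

True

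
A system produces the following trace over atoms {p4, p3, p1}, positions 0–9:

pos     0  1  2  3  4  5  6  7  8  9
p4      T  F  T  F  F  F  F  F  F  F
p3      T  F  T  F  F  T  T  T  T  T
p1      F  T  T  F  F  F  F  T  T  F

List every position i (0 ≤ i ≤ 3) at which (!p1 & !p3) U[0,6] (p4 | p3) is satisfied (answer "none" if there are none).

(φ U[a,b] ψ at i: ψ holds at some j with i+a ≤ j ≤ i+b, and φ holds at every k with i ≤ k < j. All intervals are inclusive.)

Evaluate at each i in [0,3]:
  i=0: ✓ (rhs at j=0)
  i=1: ✗ (lhs fails at k=1 before rhs at j=2)
  i=2: ✓ (rhs at j=2)
  i=3: ✓ (rhs at j=5; lhs holds on [3,4])

0, 2, 3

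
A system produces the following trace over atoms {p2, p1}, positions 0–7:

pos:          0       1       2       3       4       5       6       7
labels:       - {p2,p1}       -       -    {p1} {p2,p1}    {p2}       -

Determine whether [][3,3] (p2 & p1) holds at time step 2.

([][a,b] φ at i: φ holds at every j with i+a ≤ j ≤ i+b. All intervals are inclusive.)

Check (p2 & p1) at every j in [5,5]:
  j=5: true
All positions satisfy it → formula holds.

Holds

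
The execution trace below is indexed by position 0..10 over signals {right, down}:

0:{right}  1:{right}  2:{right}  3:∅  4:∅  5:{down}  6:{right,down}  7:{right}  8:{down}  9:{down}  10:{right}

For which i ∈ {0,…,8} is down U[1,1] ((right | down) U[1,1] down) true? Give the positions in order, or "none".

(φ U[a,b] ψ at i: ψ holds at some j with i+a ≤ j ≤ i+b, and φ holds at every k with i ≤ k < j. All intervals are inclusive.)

Evaluate at each i in [0,8]:
  i=0: ✗ (no rhs in [1,1])
  i=1: ✗ (no rhs in [2,2])
  i=2: ✗ (no rhs in [3,3])
  i=3: ✗ (no rhs in [4,4])
  i=4: ✗ (lhs fails at k=4 before rhs at j=5)
  i=5: ✗ (no rhs in [6,6])
  i=6: ✓ (rhs at j=7; lhs holds on [6,6])
  i=7: ✗ (lhs fails at k=7 before rhs at j=8)
  i=8: ✗ (no rhs in [9,9])

6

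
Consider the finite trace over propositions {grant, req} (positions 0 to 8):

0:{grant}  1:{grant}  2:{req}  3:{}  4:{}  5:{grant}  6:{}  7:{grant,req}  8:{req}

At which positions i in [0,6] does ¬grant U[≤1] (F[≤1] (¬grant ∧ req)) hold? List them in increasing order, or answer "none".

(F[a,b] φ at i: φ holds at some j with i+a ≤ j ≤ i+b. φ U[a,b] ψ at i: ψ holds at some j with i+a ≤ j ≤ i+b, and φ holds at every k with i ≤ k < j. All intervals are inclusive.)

1, 2, 6

Evaluate at each i in [0,6]:
  i=0: ✗ (lhs fails at k=0 before rhs at j=1)
  i=1: ✓ (rhs at j=1)
  i=2: ✓ (rhs at j=2)
  i=3: ✗ (no rhs in [3,4])
  i=4: ✗ (no rhs in [4,5])
  i=5: ✗ (no rhs in [5,6])
  i=6: ✓ (rhs at j=7; lhs holds on [6,6])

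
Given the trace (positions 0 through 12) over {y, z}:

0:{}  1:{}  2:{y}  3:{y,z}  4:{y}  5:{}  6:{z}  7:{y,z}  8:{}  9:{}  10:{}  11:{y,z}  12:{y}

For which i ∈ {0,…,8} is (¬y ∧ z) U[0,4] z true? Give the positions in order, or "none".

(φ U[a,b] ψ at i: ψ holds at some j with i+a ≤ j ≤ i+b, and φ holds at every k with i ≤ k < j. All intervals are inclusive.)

Evaluate at each i in [0,8]:
  i=0: ✗ (lhs fails at k=0 before rhs at j=3)
  i=1: ✗ (lhs fails at k=1 before rhs at j=3)
  i=2: ✗ (lhs fails at k=2 before rhs at j=3)
  i=3: ✓ (rhs at j=3)
  i=4: ✗ (lhs fails at k=4 before rhs at j=6)
  i=5: ✗ (lhs fails at k=5 before rhs at j=6)
  i=6: ✓ (rhs at j=6)
  i=7: ✓ (rhs at j=7)
  i=8: ✗ (lhs fails at k=8 before rhs at j=11)

3, 6, 7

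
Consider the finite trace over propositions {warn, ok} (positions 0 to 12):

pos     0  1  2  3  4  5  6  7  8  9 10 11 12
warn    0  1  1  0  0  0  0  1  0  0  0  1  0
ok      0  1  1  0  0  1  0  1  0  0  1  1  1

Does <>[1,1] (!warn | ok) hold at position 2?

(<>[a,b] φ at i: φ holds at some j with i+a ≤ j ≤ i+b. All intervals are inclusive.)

Check (!warn | ok) at each j in [3,3]:
  j=3: true
Found at j=3 → formula holds.

Holds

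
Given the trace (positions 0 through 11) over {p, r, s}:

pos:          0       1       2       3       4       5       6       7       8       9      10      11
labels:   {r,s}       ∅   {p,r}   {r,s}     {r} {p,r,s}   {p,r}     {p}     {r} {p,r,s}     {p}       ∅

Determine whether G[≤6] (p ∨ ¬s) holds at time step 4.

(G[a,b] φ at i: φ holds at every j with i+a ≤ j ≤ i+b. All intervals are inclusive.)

Check (p ∨ ¬s) at every j in [4,10]:
  j=4: true
  j=5: true
  j=6: true
  j=7: true
  j=8: true
  j=9: true
  j=10: true
All positions satisfy it → formula holds.

Yes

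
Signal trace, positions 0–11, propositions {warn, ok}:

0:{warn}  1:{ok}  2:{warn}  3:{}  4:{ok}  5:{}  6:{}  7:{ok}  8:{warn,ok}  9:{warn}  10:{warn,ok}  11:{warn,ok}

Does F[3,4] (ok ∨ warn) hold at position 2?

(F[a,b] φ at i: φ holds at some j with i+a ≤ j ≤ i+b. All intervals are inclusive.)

Check (ok ∨ warn) at each j in [5,6]:
  j=5: false
  j=6: false
No position in the window satisfies it → formula fails.

No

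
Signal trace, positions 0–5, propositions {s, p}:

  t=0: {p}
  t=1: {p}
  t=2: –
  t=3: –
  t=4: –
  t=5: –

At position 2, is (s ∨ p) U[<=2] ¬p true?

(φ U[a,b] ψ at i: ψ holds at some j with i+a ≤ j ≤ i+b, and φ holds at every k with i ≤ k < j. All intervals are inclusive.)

Need some j in [2,4] with ¬p, and (s ∨ p) at every k in [2,j-1].
  j=2: ¬p holds; no prefix to check → satisfied.

Yes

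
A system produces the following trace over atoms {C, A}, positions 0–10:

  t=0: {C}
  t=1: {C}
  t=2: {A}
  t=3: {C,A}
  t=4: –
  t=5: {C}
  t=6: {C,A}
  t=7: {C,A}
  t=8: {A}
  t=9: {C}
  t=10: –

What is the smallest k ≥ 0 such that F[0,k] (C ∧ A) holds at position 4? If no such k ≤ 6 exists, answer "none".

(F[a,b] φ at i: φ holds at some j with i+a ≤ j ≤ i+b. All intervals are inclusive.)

2

Scan j = 4,5,… for (C ∧ A):
  j=4: fails
  j=5: fails
  j=6: holds
First hit at j=6, so smallest k = 6-4 = 2.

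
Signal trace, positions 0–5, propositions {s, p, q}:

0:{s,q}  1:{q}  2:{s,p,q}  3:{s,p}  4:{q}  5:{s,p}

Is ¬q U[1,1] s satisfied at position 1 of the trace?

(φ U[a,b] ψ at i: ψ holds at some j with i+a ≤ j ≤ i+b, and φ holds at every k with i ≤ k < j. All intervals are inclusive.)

Need some j in [2,2] with s, and ¬q at every k in [1,j-1].
  j=2: s holds, but ¬q fails at k=1 → not this j.
No j in the window works → until fails.

False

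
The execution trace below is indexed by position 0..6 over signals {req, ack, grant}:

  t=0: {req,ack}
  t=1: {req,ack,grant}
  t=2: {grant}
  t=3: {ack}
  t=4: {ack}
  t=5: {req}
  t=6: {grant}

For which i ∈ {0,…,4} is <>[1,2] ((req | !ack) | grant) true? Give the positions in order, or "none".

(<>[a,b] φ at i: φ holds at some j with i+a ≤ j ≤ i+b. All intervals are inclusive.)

Evaluate at each i in [0,4]:
  i=0: ✓ (witness j=1)
  i=1: ✓ (witness j=2)
  i=2: ✗ (none in [3,4])
  i=3: ✓ (witness j=5)
  i=4: ✓ (witness j=5)

0, 1, 3, 4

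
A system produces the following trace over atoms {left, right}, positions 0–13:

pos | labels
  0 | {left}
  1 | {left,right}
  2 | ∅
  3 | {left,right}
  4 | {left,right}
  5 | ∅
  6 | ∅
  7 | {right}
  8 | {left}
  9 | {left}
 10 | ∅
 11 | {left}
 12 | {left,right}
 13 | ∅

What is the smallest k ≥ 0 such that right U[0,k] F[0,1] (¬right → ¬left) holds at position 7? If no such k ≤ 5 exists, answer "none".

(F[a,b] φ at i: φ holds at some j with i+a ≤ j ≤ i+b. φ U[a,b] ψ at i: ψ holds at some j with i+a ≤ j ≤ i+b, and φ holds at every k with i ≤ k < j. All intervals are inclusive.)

Need earliest j ≥ 7 with F[0,1] (¬right → ¬left), and right at every k in [7,j-1].
  j=7: rhs holds (empty prefix). k = 0.

0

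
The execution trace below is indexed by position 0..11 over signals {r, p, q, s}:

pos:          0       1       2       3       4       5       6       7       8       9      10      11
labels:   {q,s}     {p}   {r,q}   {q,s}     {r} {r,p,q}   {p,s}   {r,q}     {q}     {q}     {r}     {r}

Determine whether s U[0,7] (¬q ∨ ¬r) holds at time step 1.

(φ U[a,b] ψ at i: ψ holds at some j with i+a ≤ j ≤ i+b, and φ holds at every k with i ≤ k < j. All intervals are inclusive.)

Need some j in [1,8] with (¬q ∨ ¬r), and s at every k in [1,j-1].
  j=1: (¬q ∨ ¬r) holds; no prefix to check → satisfied.

Holds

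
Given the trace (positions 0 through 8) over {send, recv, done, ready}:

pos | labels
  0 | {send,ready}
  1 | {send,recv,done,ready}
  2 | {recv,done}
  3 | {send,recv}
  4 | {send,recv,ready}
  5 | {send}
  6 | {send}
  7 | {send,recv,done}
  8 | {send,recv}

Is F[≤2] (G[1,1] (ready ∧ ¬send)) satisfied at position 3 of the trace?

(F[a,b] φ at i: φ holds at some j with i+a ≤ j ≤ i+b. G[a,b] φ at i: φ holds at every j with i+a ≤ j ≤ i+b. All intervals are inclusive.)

Check G[1,1] (ready ∧ ¬send) at each j in [3,5]:
  j=3: fails at 4
  j=4: fails at 5
  j=5: fails at 6
No position in the window satisfies it → formula fails.

No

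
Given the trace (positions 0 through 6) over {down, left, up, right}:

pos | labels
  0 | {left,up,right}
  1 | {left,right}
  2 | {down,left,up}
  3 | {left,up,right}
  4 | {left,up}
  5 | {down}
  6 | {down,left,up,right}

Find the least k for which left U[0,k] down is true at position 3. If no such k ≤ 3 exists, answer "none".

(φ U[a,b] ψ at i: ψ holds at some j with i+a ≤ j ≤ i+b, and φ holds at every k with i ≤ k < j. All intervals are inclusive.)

2

Need earliest j ≥ 3 with down, and left at every k in [3,j-1].
  j=3: rhs fails.
  j=4: rhs fails.
  j=5: rhs holds; lhs holds on [3,4]. k = 2.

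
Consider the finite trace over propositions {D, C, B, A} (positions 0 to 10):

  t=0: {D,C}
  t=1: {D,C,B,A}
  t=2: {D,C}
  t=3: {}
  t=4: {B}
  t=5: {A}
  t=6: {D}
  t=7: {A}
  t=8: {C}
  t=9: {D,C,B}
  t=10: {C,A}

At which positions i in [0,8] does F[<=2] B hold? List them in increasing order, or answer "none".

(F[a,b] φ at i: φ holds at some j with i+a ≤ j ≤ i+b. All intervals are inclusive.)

Evaluate at each i in [0,8]:
  i=0: ✓ (witness j=1)
  i=1: ✓ (witness j=1)
  i=2: ✓ (witness j=4)
  i=3: ✓ (witness j=4)
  i=4: ✓ (witness j=4)
  i=5: ✗ (none in [5,7])
  i=6: ✗ (none in [6,8])
  i=7: ✓ (witness j=9)
  i=8: ✓ (witness j=9)

0, 1, 2, 3, 4, 7, 8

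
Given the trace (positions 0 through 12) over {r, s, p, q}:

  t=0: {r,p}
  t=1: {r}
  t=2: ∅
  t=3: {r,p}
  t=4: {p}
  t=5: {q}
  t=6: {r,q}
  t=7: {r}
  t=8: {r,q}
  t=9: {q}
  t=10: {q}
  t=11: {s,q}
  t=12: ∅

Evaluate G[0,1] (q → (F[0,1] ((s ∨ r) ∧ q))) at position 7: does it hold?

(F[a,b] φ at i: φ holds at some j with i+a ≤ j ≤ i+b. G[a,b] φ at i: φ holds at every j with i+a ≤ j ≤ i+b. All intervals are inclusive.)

Check (q → (F[0,1] ((s ∨ r) ∧ q))) at every j in [7,8]:
  j=7: antecedent false → ✓
  j=8: antecedent true; consequent holds (witness at 8) → ✓
All positions satisfy it → formula holds.

True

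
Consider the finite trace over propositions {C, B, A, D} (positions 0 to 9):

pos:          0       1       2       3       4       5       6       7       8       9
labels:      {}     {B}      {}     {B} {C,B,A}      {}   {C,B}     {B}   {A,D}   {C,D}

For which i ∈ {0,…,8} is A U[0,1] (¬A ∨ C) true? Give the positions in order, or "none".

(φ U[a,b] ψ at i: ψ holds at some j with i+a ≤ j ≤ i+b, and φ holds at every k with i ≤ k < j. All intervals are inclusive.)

Evaluate at each i in [0,8]:
  i=0: ✓ (rhs at j=0)
  i=1: ✓ (rhs at j=1)
  i=2: ✓ (rhs at j=2)
  i=3: ✓ (rhs at j=3)
  i=4: ✓ (rhs at j=4)
  i=5: ✓ (rhs at j=5)
  i=6: ✓ (rhs at j=6)
  i=7: ✓ (rhs at j=7)
  i=8: ✓ (rhs at j=9; lhs holds on [8,8])

0, 1, 2, 3, 4, 5, 6, 7, 8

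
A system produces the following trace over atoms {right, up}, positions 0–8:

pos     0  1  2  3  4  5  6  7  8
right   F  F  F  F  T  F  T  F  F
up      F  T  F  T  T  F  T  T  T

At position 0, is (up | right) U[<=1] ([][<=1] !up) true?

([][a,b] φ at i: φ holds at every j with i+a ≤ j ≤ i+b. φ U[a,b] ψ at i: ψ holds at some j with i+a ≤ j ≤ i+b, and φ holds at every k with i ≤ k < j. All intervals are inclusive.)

No

Need some j in [0,1] with [][<=1] !up, and (up | right) at every k in [0,j-1].
  j=0: [][<=1] !up — fails at 1.
  j=1: [][<=1] !up — fails at 1.
No j in the window works → until fails.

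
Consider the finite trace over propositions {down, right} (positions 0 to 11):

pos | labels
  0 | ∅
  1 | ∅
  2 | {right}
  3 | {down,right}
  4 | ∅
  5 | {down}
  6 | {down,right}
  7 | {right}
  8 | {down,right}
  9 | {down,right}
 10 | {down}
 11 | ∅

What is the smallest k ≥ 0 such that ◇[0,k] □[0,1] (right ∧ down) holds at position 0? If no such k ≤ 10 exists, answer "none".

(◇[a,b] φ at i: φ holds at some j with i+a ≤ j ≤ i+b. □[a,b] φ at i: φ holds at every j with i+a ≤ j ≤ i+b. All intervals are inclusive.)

8

Scan j = 0,1,… for □[0,1] (right ∧ down):
  j=0: fails
  j=1: fails
  j=2: fails
  j=3: fails
  j=4: fails
  j=5: fails
  j=6: fails
  j=7: fails
  j=8: holds
First hit at j=8, so smallest k = 8-0 = 8.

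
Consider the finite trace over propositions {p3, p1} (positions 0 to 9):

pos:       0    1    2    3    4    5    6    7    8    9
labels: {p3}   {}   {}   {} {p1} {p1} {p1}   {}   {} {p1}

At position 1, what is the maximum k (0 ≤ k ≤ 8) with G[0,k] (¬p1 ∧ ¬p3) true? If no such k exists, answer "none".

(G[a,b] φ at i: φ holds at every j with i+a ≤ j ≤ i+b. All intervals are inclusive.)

(¬p1 ∧ ¬p3) must hold from j=1 onward; find where it first fails.
  j=1: holds
  j=2: holds
  j=3: holds
  j=4: fails
Holds on [1,3], so largest k = 2.

2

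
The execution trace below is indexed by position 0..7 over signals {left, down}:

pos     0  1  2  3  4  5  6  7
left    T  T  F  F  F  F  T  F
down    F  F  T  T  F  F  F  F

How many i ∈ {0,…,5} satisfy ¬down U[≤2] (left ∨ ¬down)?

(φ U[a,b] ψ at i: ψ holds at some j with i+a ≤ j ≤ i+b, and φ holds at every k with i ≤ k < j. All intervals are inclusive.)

Evaluate at each i in [0,5]:
  i=0: ✓ (rhs at j=0)
  i=1: ✓ (rhs at j=1)
  i=2: ✗ (lhs fails at k=2 before rhs at j=4)
  i=3: ✗ (lhs fails at k=3 before rhs at j=4)
  i=4: ✓ (rhs at j=4)
  i=5: ✓ (rhs at j=5)
Positions where it holds: {0, 1, 4, 5} → 4.

4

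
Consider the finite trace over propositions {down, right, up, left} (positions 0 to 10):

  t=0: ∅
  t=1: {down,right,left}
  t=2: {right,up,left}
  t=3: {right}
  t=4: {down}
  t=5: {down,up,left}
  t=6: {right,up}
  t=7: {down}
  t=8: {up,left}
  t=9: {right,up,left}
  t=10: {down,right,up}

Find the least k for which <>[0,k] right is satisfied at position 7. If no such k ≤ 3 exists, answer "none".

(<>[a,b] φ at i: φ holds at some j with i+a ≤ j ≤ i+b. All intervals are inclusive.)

2

Scan j = 7,8,… for right:
  j=7: fails
  j=8: fails
  j=9: holds
First hit at j=9, so smallest k = 9-7 = 2.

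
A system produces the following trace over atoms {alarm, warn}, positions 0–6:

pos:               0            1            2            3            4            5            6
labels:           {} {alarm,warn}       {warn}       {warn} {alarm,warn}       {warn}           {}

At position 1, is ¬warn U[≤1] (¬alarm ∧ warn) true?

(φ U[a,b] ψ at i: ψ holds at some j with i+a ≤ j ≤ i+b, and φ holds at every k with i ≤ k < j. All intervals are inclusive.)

No

Need some j in [1,2] with (¬alarm ∧ warn), and ¬warn at every k in [1,j-1].
  j=1: (¬alarm ∧ warn) false.
  j=2: (¬alarm ∧ warn) holds, but ¬warn fails at k=1 → not this j.
No j in the window works → until fails.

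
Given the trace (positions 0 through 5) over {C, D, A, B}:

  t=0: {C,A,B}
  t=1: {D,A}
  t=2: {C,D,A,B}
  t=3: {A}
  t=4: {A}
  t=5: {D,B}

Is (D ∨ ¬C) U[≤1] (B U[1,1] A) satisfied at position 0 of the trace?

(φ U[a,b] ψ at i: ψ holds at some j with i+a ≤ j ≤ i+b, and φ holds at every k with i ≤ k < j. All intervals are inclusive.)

Need some j in [0,1] with (B U[1,1] A), and (D ∨ ¬C) at every k in [0,j-1].
  j=0: (B U[1,1] A) holds; no prefix to check → satisfied.

Yes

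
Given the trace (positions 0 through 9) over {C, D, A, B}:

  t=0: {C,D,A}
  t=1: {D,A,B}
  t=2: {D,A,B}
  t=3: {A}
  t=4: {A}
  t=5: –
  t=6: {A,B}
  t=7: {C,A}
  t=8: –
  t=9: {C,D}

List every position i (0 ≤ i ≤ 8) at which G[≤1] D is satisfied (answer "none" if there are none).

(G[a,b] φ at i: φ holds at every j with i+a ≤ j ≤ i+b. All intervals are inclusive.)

0, 1

Evaluate at each i in [0,8]:
  i=0: ✓ (all of [0,1])
  i=1: ✓ (all of [1,2])
  i=2: ✗ (fails at j=3)
  i=3: ✗ (fails at j=3)
  i=4: ✗ (fails at j=4)
  i=5: ✗ (fails at j=5)
  i=6: ✗ (fails at j=6)
  i=7: ✗ (fails at j=7)
  i=8: ✗ (fails at j=8)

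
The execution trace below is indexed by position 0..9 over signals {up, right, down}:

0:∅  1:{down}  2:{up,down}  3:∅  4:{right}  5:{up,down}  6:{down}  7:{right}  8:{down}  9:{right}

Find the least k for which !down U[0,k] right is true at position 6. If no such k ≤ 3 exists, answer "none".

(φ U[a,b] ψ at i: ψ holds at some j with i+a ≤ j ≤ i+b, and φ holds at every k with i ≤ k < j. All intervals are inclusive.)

Need earliest j ≥ 6 with right, and !down at every k in [6,j-1].
  j=6: rhs fails.
  j=7: rhs holds but lhs fails at k=6.
  j=8: rhs fails.
  j=9: rhs holds but lhs fails at k=6.
No witness within the range → none.

none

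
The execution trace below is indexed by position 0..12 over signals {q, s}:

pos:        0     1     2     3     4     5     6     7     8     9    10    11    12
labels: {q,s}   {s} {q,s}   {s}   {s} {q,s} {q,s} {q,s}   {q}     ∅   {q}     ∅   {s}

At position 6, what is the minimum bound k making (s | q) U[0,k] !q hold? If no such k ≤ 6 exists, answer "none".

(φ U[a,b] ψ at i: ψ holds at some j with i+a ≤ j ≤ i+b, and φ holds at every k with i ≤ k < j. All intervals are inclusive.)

Need earliest j ≥ 6 with !q, and (s | q) at every k in [6,j-1].
  j=6: rhs fails.
  j=7: rhs fails.
  j=8: rhs fails.
  j=9: rhs holds; lhs holds on [6,8]. k = 3.

3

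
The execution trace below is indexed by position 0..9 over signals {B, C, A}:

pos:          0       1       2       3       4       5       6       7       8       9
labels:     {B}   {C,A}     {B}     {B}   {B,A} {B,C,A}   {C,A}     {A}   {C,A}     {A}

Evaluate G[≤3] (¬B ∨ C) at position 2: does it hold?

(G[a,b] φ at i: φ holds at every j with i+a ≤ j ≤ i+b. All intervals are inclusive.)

No

Check (¬B ∨ C) at every j in [2,5]:
  j=2: false
  j=3: false
  j=4: false
  j=5: true
Fails at j=2 → formula fails.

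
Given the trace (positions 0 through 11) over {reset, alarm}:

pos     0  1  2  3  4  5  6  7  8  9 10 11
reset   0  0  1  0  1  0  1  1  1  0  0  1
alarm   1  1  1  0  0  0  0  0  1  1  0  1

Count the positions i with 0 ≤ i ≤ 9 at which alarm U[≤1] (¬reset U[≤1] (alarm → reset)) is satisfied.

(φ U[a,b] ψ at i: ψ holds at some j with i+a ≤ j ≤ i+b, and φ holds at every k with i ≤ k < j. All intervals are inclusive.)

10

Evaluate at each i in [0,9]:
  i=0: ✓ (rhs at j=1; lhs holds on [0,0])
  i=1: ✓ (rhs at j=1)
  i=2: ✓ (rhs at j=2)
  i=3: ✓ (rhs at j=3)
  i=4: ✓ (rhs at j=4)
  i=5: ✓ (rhs at j=5)
  i=6: ✓ (rhs at j=6)
  i=7: ✓ (rhs at j=7)
  i=8: ✓ (rhs at j=8)
  i=9: ✓ (rhs at j=9)
Positions where it holds: {0, 1, 2, 3, 4, 5, 6, 7, 8, 9} → 10.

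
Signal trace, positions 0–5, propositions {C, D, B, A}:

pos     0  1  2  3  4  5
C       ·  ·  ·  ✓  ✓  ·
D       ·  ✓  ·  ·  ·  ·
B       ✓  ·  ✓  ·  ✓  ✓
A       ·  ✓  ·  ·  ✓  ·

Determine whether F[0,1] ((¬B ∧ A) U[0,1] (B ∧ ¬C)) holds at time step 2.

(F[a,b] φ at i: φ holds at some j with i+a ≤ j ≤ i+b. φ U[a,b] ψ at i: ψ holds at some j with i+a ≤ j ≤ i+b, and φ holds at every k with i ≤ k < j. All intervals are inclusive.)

Holds

Check ((¬B ∧ A) U[0,1] (B ∧ ¬C)) at each j in [2,3]:
  j=2: holds
  j=3: fails
Found at j=2 → formula holds.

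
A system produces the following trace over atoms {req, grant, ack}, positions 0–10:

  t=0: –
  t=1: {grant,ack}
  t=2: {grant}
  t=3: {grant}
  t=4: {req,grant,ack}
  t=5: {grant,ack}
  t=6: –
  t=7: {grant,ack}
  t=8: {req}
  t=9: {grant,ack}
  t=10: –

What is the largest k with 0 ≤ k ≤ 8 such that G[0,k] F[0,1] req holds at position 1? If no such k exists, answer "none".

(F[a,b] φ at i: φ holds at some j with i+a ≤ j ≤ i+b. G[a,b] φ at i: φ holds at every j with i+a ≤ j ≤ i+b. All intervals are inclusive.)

none

F[0,1] req must hold from j=1 onward; find where it first fails.
  j=1: fails → no k works.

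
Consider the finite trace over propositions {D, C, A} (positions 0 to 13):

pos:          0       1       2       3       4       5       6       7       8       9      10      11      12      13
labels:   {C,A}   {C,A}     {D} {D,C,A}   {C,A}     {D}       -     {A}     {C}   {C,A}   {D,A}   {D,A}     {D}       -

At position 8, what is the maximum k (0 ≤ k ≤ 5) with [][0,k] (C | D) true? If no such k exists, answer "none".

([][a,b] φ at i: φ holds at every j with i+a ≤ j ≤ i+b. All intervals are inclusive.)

4

(C | D) must hold from j=8 onward; find where it first fails.
  j=8: holds
  j=9: holds
  j=10: holds
  j=11: holds
  j=12: holds
  j=13: fails
Holds on [8,12], so largest k = 4.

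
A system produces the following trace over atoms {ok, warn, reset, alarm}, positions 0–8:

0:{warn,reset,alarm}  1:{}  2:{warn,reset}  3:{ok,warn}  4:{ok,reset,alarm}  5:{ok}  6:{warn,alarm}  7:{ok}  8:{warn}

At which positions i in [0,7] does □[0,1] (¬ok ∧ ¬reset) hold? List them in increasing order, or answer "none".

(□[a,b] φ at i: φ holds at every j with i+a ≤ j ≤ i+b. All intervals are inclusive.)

none

Evaluate at each i in [0,7]:
  i=0: ✗ (fails at j=0)
  i=1: ✗ (fails at j=2)
  i=2: ✗ (fails at j=2)
  i=3: ✗ (fails at j=3)
  i=4: ✗ (fails at j=4)
  i=5: ✗ (fails at j=5)
  i=6: ✗ (fails at j=7)
  i=7: ✗ (fails at j=7)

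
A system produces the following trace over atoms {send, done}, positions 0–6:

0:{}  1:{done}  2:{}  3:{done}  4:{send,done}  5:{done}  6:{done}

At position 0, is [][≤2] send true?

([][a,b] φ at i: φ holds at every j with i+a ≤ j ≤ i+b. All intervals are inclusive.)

False

Check send at every j in [0,2]:
  j=0: false
  j=1: false
  j=2: false
Fails at j=0 → formula fails.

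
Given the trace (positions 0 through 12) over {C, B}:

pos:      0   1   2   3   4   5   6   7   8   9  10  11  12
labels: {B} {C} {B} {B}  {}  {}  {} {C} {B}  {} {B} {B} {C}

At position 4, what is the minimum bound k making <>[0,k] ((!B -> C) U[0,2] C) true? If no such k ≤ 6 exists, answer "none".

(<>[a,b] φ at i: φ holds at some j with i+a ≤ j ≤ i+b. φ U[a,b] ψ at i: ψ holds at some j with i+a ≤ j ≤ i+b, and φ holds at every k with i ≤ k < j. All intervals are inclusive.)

Scan j = 4,5,… for ((!B -> C) U[0,2] C):
  j=4: fails
  j=5: fails
  j=6: fails
  j=7: holds
First hit at j=7, so smallest k = 7-4 = 3.

3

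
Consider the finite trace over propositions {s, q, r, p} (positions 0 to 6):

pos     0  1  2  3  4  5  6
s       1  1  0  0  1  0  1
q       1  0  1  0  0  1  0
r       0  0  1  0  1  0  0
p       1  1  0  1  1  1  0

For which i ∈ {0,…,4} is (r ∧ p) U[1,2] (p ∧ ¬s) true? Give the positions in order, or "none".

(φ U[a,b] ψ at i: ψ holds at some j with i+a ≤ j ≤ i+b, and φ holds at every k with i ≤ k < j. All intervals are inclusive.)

4

Evaluate at each i in [0,4]:
  i=0: ✗ (no rhs in [1,2])
  i=1: ✗ (lhs fails at k=1 before rhs at j=3)
  i=2: ✗ (lhs fails at k=2 before rhs at j=3)
  i=3: ✗ (lhs fails at k=3 before rhs at j=5)
  i=4: ✓ (rhs at j=5; lhs holds on [4,4])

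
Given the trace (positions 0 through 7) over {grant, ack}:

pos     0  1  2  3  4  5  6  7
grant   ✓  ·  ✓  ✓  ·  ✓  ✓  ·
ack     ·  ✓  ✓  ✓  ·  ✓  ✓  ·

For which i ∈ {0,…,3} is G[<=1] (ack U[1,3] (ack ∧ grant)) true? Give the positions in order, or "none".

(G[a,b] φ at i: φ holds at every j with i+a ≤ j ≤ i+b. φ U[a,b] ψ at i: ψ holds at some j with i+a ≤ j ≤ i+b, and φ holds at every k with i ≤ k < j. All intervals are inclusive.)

1

Evaluate at each i in [0,3]:
  i=0: ✗ (fails at j=0)
  i=1: ✓ (all of [1,2])
  i=2: ✗ (fails at j=3)
  i=3: ✗ (fails at j=3)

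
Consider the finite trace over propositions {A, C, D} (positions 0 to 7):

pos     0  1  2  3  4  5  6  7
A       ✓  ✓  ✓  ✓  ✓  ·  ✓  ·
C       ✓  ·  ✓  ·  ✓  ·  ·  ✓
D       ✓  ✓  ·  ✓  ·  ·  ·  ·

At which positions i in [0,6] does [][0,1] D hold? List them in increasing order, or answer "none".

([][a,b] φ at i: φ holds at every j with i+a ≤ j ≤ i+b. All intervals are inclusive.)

Evaluate at each i in [0,6]:
  i=0: ✓ (all of [0,1])
  i=1: ✗ (fails at j=2)
  i=2: ✗ (fails at j=2)
  i=3: ✗ (fails at j=4)
  i=4: ✗ (fails at j=4)
  i=5: ✗ (fails at j=5)
  i=6: ✗ (fails at j=6)

0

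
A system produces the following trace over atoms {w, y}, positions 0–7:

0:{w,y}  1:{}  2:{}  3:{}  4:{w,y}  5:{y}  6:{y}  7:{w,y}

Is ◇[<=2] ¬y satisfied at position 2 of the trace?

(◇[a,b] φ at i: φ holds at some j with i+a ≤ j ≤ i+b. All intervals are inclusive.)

Holds

Check ¬y at each j in [2,4]:
  j=2: true
  j=3: true
  j=4: false
Found at j=2 → formula holds.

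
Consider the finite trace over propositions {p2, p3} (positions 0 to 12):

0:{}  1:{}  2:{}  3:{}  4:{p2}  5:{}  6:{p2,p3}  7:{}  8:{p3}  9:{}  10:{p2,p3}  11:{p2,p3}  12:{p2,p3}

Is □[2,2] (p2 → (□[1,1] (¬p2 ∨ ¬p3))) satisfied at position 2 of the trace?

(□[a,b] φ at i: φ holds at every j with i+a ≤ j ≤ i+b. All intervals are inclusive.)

True

Check (p2 → (□[1,1] (¬p2 ∨ ¬p3))) at every j in [4,4]:
  j=4: antecedent true; consequent holds on [5,5] → ✓
All positions satisfy it → formula holds.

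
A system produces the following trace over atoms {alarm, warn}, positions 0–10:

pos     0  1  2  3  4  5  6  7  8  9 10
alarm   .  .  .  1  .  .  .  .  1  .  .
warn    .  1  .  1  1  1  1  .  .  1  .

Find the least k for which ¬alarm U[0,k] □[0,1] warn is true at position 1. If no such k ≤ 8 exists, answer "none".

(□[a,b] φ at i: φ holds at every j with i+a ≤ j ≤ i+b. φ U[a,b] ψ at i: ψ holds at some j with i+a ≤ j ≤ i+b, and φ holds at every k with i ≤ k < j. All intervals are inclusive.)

2

Need earliest j ≥ 1 with □[0,1] warn, and ¬alarm at every k in [1,j-1].
  j=1: rhs fails.
  j=2: rhs fails.
  j=3: rhs holds; lhs holds on [1,2]. k = 2.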